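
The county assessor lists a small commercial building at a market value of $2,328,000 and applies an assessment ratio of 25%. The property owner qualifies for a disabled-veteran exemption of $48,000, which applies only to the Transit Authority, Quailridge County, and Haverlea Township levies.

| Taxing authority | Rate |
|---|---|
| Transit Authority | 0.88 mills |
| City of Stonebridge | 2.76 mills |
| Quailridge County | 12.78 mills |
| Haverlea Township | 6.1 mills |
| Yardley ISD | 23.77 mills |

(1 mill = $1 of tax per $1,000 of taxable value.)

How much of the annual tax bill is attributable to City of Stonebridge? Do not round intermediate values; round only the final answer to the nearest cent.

Assessed value = $2,328,000 × 0.25 = $582,000
City of Stonebridge taxable value = $582,000 (exemption does not apply)
City of Stonebridge levy = $582,000 × 0.00276 = $1,606.32

$1,606.32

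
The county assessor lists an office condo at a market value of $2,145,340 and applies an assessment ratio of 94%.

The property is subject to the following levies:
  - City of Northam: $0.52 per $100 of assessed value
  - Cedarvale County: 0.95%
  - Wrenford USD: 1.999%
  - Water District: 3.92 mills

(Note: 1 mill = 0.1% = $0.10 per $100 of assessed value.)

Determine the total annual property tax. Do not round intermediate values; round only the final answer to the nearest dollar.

$77,862

Assessed value = $2,145,340 × 0.94 = $2,016,619.6
City of Northam: $2,016,619.6 × 0.0052 = $10,486.42192
Cedarvale County: $2,016,619.6 × 0.0095 = $19,157.8862
Wrenford USD: $2,016,619.6 × 0.01999 = $40,312.225804
Water District: $2,016,619.6 × 0.00392 = $7,905.148832
Total = $77,861.682756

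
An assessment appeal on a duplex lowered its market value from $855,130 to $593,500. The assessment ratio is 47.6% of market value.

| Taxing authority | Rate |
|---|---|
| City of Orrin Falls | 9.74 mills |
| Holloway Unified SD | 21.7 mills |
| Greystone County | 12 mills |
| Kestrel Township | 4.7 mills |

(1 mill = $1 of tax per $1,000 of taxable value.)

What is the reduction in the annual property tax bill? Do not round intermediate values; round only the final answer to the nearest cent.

$5,995.16

Old assessed value = $855,130 × 0.476 = $407,041.88
New assessed value = $593,500 × 0.476 = $282,506
Combined rate = 0.00974 + 0.0217 + 0.012 + 0.0047 = 0.04814
Old tax = $407,041.88 × 0.04814 = $19,594.9961032
New tax = $282,506 × 0.04814 = $13,599.83884
Reduction = $19,594.9961032 − $13,599.83884 = $5,995.1572632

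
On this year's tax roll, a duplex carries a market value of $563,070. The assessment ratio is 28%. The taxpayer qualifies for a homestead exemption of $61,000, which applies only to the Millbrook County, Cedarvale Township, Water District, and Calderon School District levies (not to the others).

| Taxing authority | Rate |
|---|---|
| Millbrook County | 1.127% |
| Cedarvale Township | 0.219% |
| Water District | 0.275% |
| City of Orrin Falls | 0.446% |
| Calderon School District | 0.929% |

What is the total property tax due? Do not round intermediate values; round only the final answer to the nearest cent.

$3,167.98

Assessed value = $563,070 × 0.28 = $157,659.6
Millbrook County: ($157,659.6 − $61,000) × 0.01127 = $96,659.6 × 0.01127 = $1,089.353692
Cedarvale Township: ($157,659.6 − $61,000) × 0.00219 = $96,659.6 × 0.00219 = $211.684524
Water District: ($157,659.6 − $61,000) × 0.00275 = $96,659.6 × 0.00275 = $265.8139
City of Orrin Falls: $157,659.6 × 0.00446 = $703.161816
Calderon School District: ($157,659.6 − $61,000) × 0.00929 = $96,659.6 × 0.00929 = $897.967684
Total = $3,167.981616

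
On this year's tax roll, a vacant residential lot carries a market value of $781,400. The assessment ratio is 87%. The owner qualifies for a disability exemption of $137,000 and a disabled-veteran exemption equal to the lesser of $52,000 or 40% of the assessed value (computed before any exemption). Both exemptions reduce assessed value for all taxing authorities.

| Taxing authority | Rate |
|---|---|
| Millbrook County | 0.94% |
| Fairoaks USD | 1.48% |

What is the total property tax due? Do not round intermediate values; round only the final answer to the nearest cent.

Assessed value = $781,400 × 0.87 = $679,818
Disabled-veteran exemption = min($52,000, 40% × $679,818) = min($52,000, $271,927.2) = $52,000 (dollar cap binds)
Taxable value = $679,818 − $137,000 − $52,000 = $490,818
Millbrook County: $490,818 × 0.0094 = $4,613.6892
Fairoaks USD: $490,818 × 0.0148 = $7,264.1064
Total = $11,877.7956

$11,877.80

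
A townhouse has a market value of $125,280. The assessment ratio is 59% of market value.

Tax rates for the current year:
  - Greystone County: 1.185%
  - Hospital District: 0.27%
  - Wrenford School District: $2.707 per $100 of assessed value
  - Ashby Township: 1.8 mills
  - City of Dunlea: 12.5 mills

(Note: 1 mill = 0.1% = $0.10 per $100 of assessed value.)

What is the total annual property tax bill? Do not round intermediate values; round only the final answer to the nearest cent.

Assessed value = $125,280 × 0.59 = $73,915.2
Greystone County: $73,915.2 × 0.01185 = $875.89512
Hospital District: $73,915.2 × 0.0027 = $199.57104
Wrenford School District: $73,915.2 × 0.02707 = $2,000.884464
Ashby Township: $73,915.2 × 0.0018 = $133.04736
City of Dunlea: $73,915.2 × 0.0125 = $923.94
Total = $4,133.337984

$4,133.34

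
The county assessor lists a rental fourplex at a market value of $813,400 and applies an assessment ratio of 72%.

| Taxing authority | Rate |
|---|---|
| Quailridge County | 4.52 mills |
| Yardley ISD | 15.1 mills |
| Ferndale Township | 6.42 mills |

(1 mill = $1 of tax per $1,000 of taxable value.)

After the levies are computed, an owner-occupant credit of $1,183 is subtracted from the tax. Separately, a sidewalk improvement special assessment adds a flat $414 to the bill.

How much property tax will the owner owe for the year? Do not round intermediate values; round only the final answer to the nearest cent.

$14,481.27

Assessed value = $813,400 × 0.72 = $585,648
Quailridge County: $585,648 × 0.00452 = $2,647.12896
Yardley ISD: $585,648 × 0.0151 = $8,843.2848
Ferndale Township: $585,648 × 0.00642 = $3,759.86016
Levies subtotal = $15,250.27392
After credit = $15,250.27392 − $1,183 = $14,067.27392
Total = $14,067.27392 + $414 = $14,481.27392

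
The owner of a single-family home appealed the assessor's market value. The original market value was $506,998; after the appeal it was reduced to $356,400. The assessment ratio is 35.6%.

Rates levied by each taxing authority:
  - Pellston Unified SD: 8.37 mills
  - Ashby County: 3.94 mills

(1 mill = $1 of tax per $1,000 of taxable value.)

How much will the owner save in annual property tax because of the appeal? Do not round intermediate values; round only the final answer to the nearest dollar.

$660

Old assessed value = $506,998 × 0.356 = $180,491.288
New assessed value = $356,400 × 0.356 = $126,878.4
Combined rate = 0.00837 + 0.00394 = 0.01231
Old tax = $180,491.288 × 0.01231 = $2,221.84775528
New tax = $126,878.4 × 0.01231 = $1,561.873104
Reduction = $2,221.84775528 − $1,561.873104 = $659.97465128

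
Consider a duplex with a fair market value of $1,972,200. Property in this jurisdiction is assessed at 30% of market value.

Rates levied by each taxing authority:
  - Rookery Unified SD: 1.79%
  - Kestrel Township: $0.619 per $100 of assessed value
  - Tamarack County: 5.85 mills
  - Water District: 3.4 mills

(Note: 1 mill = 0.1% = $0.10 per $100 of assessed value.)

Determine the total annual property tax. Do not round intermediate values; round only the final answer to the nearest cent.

Assessed value = $1,972,200 × 0.3 = $591,660
Rookery Unified SD: $591,660 × 0.0179 = $10,590.714
Kestrel Township: $591,660 × 0.00619 = $3,662.3754
Tamarack County: $591,660 × 0.00585 = $3,461.211
Water District: $591,660 × 0.0034 = $2,011.644
Total = $19,725.9444

$19,725.94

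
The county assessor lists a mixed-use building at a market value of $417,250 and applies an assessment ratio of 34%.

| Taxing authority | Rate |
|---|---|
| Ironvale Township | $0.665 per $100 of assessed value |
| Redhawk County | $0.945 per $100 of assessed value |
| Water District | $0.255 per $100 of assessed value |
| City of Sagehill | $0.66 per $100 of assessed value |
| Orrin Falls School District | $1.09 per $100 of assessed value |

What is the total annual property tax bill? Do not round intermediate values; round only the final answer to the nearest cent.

$5,128.42

Assessed value = $417,250 × 0.34 = $141,865
Ironvale Township: $141,865 × 0.00665 = $943.40225
Redhawk County: $141,865 × 0.00945 = $1,340.62425
Water District: $141,865 × 0.00255 = $361.75575
City of Sagehill: $141,865 × 0.0066 = $936.309
Orrin Falls School District: $141,865 × 0.0109 = $1,546.3285
Total = $943.40225 + $1,340.62425 + $361.75575 + $936.309 + $1,546.3285 = $5,128.41975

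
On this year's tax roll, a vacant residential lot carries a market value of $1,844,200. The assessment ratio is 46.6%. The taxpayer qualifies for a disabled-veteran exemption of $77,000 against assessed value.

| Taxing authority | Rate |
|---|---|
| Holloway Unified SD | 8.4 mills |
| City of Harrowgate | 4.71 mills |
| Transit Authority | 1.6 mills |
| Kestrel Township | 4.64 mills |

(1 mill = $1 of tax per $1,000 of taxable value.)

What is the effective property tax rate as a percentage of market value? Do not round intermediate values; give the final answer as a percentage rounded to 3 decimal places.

Assessed value = $1,844,200 × 0.466 = $859,397.2
Taxable value = $859,397.2 − $77,000 = $782,397.2
Holloway Unified SD: $782,397.2 × 0.0084 = $6,572.13648
City of Harrowgate: $782,397.2 × 0.00471 = $3,685.090812
Transit Authority: $782,397.2 × 0.0016 = $1,251.83552
Kestrel Township: $782,397.2 × 0.00464 = $3,630.323008
Total tax = $15,139.38582
Effective rate = $15,139.38582 ÷ $1,844,200 = 0.821% of market value

0.821%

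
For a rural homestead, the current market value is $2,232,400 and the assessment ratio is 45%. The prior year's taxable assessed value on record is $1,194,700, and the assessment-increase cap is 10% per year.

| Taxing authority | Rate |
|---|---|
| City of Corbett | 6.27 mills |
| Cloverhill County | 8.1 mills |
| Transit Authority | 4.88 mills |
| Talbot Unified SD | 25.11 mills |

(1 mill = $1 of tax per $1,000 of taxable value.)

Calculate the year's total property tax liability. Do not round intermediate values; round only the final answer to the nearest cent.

$44,563.17

Uncapped assessed value = $2,232,400 × 0.45 = $1,004,580
Cap limit = $1,194,700 × 1.1 = $1,314,170
Taxable assessed value = min($1,004,580, $1,314,170) = $1,004,580 (cap does not bind)
City of Corbett: $1,004,580 × 0.00627 = $6,298.7166
Cloverhill County: $1,004,580 × 0.0081 = $8,137.098
Transit Authority: $1,004,580 × 0.00488 = $4,902.3504
Talbot Unified SD: $1,004,580 × 0.02511 = $25,225.0038
Total = $44,563.1688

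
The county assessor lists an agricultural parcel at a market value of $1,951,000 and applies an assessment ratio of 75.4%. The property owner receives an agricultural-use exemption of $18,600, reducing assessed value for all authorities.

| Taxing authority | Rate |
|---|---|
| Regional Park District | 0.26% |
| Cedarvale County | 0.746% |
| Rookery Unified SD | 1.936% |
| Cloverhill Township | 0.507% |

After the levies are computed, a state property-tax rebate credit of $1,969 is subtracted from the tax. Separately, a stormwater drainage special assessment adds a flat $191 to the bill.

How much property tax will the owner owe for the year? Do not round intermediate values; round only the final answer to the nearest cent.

Assessed value = $1,951,000 × 0.754 = $1,471,054
Taxable value = $1,471,054 − $18,600 = $1,452,454
Regional Park District: $1,452,454 × 0.0026 = $3,776.3804
Cedarvale County: $1,452,454 × 0.00746 = $10,835.30684
Rookery Unified SD: $1,452,454 × 0.01936 = $28,119.50944
Cloverhill Township: $1,452,454 × 0.00507 = $7,363.94178
Levies subtotal = $50,095.13846
After credit = $50,095.13846 − $1,969 = $48,126.13846
Total = $48,126.13846 + $191 = $48,317.13846

$48,317.14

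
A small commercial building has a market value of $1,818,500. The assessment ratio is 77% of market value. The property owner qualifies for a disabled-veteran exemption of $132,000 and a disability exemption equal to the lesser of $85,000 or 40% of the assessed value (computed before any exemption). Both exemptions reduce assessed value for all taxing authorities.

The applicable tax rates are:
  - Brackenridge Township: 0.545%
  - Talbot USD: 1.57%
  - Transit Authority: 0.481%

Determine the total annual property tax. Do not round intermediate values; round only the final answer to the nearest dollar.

Assessed value = $1,818,500 × 0.77 = $1,400,245
Disability exemption = min($85,000, 40% × $1,400,245) = min($85,000, $560,098) = $85,000 (dollar cap binds)
Taxable value = $1,400,245 − $132,000 − $85,000 = $1,183,245
Brackenridge Township: $1,183,245 × 0.00545 = $6,448.68525
Talbot USD: $1,183,245 × 0.0157 = $18,576.9465
Transit Authority: $1,183,245 × 0.00481 = $5,691.40845
Total = $30,717.0402

$30,717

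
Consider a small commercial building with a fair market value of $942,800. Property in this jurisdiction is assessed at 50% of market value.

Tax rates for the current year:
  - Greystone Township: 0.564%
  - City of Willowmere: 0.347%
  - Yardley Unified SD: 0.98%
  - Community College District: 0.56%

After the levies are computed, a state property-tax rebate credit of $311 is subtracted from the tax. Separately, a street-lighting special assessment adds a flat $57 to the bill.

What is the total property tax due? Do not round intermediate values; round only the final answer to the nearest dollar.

$11,300

Assessed value = $942,800 × 0.5 = $471,400
Greystone Township: $471,400 × 0.00564 = $2,658.696
City of Willowmere: $471,400 × 0.00347 = $1,635.758
Yardley Unified SD: $471,400 × 0.0098 = $4,619.72
Community College District: $471,400 × 0.0056 = $2,639.84
Levies subtotal = $11,554.014
After credit = $11,554.014 − $311 = $11,243.014
Total = $11,243.014 + $57 = $11,300.014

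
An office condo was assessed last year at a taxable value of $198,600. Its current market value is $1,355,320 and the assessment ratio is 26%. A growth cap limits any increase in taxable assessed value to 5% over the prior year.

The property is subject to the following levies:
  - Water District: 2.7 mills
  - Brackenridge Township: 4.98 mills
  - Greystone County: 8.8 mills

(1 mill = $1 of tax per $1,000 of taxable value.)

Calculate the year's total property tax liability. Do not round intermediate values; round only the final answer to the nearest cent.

$3,436.57

Uncapped assessed value = $1,355,320 × 0.26 = $352,383.2
Cap limit = $198,600 × 1.05 = $208,530
Taxable assessed value = min($352,383.2, $208,530) = $208,530 (cap binds)
Water District: $208,530 × 0.0027 = $563.031
Brackenridge Township: $208,530 × 0.00498 = $1,038.4794
Greystone County: $208,530 × 0.0088 = $1,835.064
Total = $3,436.5744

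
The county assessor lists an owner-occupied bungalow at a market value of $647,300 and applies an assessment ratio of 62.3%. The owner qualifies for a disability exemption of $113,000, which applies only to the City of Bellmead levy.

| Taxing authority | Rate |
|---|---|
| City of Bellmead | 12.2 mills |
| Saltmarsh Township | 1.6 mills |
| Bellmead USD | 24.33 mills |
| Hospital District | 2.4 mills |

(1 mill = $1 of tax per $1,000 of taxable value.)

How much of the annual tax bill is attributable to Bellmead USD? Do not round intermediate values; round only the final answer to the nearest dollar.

$9,812

Assessed value = $647,300 × 0.623 = $403,267.9
Bellmead USD taxable value = $403,267.9 (exemption does not apply)
Bellmead USD levy = $403,267.9 × 0.02433 = $9,811.508007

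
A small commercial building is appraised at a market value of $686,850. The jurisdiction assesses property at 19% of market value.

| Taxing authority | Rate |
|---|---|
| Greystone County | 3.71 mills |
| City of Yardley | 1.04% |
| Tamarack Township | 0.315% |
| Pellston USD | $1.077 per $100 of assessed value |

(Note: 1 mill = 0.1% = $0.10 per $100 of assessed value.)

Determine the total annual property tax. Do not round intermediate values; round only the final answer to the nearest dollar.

$3,658

Assessed value = $686,850 × 0.19 = $130,501.5
Greystone County: $130,501.5 × 0.00371 = $484.160565
City of Yardley: $130,501.5 × 0.0104 = $1,357.2156
Tamarack Township: $130,501.5 × 0.00315 = $411.079725
Pellston USD: $130,501.5 × 0.01077 = $1,405.501155
Total = $3,657.957045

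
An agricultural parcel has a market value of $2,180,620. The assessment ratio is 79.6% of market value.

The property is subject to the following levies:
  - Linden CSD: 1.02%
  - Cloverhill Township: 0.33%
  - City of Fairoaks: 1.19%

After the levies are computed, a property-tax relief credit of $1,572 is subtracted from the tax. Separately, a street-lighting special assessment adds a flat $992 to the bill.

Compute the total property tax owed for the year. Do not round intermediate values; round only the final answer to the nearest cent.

$43,508.65

Assessed value = $2,180,620 × 0.796 = $1,735,773.52
Linden CSD: $1,735,773.52 × 0.0102 = $17,704.889904
Cloverhill Township: $1,735,773.52 × 0.0033 = $5,728.052616
City of Fairoaks: $1,735,773.52 × 0.0119 = $20,655.704888
Levies subtotal = $44,088.647408
After credit = $44,088.647408 − $1,572 = $42,516.647408
Total = $42,516.647408 + $992 = $43,508.647408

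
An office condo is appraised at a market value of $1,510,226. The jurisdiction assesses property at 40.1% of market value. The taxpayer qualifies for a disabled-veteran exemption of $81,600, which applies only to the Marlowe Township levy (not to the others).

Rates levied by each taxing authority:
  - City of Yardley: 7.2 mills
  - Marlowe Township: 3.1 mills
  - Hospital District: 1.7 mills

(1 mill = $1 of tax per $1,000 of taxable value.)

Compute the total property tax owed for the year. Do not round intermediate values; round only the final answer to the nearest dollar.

Assessed value = $1,510,226 × 0.401 = $605,600.626
City of Yardley: $605,600.626 × 0.0072 = $4,360.3245072
Marlowe Township: ($605,600.626 − $81,600) × 0.0031 = $524,000.626 × 0.0031 = $1,624.4019406
Hospital District: $605,600.626 × 0.0017 = $1,029.5210642
Total = $7,014.247512

$7,014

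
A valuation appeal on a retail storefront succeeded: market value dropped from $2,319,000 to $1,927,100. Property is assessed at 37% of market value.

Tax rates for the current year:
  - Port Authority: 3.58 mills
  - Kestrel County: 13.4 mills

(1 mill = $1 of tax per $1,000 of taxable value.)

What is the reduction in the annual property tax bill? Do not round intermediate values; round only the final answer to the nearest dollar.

$2,462

Old assessed value = $2,319,000 × 0.37 = $858,030
New assessed value = $1,927,100 × 0.37 = $713,027
Combined rate = 0.00358 + 0.0134 = 0.01698
Old tax = $858,030 × 0.01698 = $14,569.3494
New tax = $713,027 × 0.01698 = $12,107.19846
Reduction = $14,569.3494 − $12,107.19846 = $2,462.15094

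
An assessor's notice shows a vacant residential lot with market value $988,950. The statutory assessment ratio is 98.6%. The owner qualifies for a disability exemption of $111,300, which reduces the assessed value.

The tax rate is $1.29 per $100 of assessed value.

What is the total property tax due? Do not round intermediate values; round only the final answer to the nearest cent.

Assessed value = $988,950 × 0.986 = $975,104.7
Taxable value = $975,104.7 − $111,300 = $863,804.7
Tax = $863,804.7 × 0.0129 = $11,143.08063

$11,143.08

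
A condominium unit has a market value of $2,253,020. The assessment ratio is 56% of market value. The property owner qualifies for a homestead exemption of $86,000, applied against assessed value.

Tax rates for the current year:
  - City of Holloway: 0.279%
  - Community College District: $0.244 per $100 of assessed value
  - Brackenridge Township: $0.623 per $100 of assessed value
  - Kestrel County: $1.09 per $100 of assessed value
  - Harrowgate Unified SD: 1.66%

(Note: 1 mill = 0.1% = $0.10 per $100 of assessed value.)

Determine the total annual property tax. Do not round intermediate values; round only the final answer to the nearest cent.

Assessed value = $2,253,020 × 0.56 = $1,261,691.2
Taxable value = $1,261,691.2 − $86,000 = $1,175,691.2
City of Holloway: $1,175,691.2 × 0.00279 = $3,280.178448
Community College District: $1,175,691.2 × 0.00244 = $2,868.686528
Brackenridge Township: $1,175,691.2 × 0.00623 = $7,324.556176
Kestrel County: $1,175,691.2 × 0.0109 = $12,815.03408
Harrowgate Unified SD: $1,175,691.2 × 0.0166 = $19,516.47392
Total = $45,804.929152

$45,804.93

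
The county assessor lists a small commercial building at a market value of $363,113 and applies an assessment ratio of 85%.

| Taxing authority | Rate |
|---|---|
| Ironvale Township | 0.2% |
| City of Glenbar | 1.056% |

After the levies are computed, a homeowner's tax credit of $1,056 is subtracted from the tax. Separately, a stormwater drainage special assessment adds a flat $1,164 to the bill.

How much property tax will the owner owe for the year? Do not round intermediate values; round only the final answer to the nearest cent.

Assessed value = $363,113 × 0.85 = $308,646.05
Ironvale Township: $308,646.05 × 0.002 = $617.2921
City of Glenbar: $308,646.05 × 0.01056 = $3,259.302288
Levies subtotal = $3,876.594388
After credit = $3,876.594388 − $1,056 = $2,820.594388
Total = $2,820.594388 + $1,164 = $3,984.594388

$3,984.59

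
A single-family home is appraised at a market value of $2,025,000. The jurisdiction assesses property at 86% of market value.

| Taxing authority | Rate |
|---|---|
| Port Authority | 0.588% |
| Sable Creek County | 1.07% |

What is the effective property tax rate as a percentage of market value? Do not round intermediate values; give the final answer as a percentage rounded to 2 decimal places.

Assessed value = $2,025,000 × 0.86 = $1,741,500
Port Authority: $1,741,500 × 0.00588 = $10,240.02
Sable Creek County: $1,741,500 × 0.0107 = $18,634.05
Total tax = $28,874.07
Effective rate = $28,874.07 ÷ $2,025,000 = 1.43% of market value

1.43%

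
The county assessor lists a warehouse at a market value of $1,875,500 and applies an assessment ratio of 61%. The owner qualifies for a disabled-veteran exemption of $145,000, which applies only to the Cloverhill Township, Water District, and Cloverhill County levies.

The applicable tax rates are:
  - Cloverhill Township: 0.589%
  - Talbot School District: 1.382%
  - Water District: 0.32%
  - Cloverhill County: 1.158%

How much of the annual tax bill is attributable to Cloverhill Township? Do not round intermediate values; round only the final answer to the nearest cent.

Assessed value = $1,875,500 × 0.61 = $1,144,055
Cloverhill Township taxable value = $1,144,055 − $145,000 = $999,055
Cloverhill Township levy = $999,055 × 0.00589 = $5,884.43395

$5,884.43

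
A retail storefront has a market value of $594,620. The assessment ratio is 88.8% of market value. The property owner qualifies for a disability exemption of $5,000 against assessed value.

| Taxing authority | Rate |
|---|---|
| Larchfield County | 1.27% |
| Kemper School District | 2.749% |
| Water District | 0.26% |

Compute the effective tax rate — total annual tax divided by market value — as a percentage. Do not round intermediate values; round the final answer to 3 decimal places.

3.764%

Assessed value = $594,620 × 0.888 = $528,022.56
Taxable value = $528,022.56 − $5,000 = $523,022.56
Larchfield County: $523,022.56 × 0.0127 = $6,642.386512
Kemper School District: $523,022.56 × 0.02749 = $14,377.8901744
Water District: $523,022.56 × 0.0026 = $1,359.858656
Total tax = $22,380.1353424
Effective rate = $22,380.1353424 ÷ $594,620 = 3.764% of market value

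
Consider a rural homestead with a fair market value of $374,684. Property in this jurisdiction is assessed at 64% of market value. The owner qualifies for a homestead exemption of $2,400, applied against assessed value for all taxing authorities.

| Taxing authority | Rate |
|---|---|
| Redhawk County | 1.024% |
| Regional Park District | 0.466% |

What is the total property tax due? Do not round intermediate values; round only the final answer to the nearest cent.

Assessed value = $374,684 × 0.64 = $239,797.76
Taxable value = $239,797.76 − $2,400 = $237,397.76
Redhawk County: $237,397.76 × 0.01024 = $2,430.9530624
Regional Park District: $237,397.76 × 0.00466 = $1,106.2735616
Total = $2,430.9530624 + $1,106.2735616 = $3,537.226624

$3,537.23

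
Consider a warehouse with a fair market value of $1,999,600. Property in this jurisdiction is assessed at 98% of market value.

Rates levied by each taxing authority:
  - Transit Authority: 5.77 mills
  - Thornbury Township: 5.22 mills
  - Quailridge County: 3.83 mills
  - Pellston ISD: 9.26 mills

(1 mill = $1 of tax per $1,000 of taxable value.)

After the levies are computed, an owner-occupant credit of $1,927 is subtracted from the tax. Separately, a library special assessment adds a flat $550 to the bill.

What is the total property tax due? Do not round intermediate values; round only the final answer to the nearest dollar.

$45,810

Assessed value = $1,999,600 × 0.98 = $1,959,608
Transit Authority: $1,959,608 × 0.00577 = $11,306.93816
Thornbury Township: $1,959,608 × 0.00522 = $10,229.15376
Quailridge County: $1,959,608 × 0.00383 = $7,505.29864
Pellston ISD: $1,959,608 × 0.00926 = $18,145.97008
Levies subtotal = $47,187.36064
After credit = $47,187.36064 − $1,927 = $45,260.36064
Total = $45,260.36064 + $550 = $45,810.36064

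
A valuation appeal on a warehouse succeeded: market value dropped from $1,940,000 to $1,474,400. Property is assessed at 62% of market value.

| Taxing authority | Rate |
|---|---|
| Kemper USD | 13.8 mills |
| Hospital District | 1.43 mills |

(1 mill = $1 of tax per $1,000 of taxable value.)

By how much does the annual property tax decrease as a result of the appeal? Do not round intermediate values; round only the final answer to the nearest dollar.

$4,396

Old assessed value = $1,940,000 × 0.62 = $1,202,800
New assessed value = $1,474,400 × 0.62 = $914,128
Combined rate = 0.0138 + 0.00143 = 0.01523
Old tax = $1,202,800 × 0.01523 = $18,318.644
New tax = $914,128 × 0.01523 = $13,922.16944
Reduction = $18,318.644 − $13,922.16944 = $4,396.47456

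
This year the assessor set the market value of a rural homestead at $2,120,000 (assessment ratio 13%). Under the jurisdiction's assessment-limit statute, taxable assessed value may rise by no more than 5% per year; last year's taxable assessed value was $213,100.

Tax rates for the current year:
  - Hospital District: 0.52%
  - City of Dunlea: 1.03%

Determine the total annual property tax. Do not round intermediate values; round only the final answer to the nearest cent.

$3,468.20

Uncapped assessed value = $2,120,000 × 0.13 = $275,600
Cap limit = $213,100 × 1.05 = $223,755
Taxable assessed value = min($275,600, $223,755) = $223,755 (cap binds)
Hospital District: $223,755 × 0.0052 = $1,163.526
City of Dunlea: $223,755 × 0.0103 = $2,304.6765
Total = $3,468.2025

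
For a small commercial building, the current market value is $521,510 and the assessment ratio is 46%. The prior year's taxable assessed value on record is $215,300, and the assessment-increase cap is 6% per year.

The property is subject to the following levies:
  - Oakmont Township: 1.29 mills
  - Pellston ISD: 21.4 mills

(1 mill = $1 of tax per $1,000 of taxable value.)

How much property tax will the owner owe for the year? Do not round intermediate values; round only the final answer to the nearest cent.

Uncapped assessed value = $521,510 × 0.46 = $239,894.6
Cap limit = $215,300 × 1.06 = $228,218
Taxable assessed value = min($239,894.6, $228,218) = $228,218 (cap binds)
Oakmont Township: $228,218 × 0.00129 = $294.40122
Pellston ISD: $228,218 × 0.0214 = $4,883.8652
Total = $5,178.26642

$5,178.27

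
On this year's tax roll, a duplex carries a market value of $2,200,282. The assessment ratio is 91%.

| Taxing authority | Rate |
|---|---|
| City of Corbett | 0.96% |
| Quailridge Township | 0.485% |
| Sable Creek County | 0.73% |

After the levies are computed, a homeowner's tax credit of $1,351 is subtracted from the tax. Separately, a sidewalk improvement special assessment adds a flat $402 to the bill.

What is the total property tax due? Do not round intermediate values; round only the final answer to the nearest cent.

$42,600.08

Assessed value = $2,200,282 × 0.91 = $2,002,256.62
City of Corbett: $2,002,256.62 × 0.0096 = $19,221.663552
Quailridge Township: $2,002,256.62 × 0.00485 = $9,710.944607
Sable Creek County: $2,002,256.62 × 0.0073 = $14,616.473326
Levies subtotal = $43,549.081485
After credit = $43,549.081485 − $1,351 = $42,198.081485
Total = $42,198.081485 + $402 = $42,600.081485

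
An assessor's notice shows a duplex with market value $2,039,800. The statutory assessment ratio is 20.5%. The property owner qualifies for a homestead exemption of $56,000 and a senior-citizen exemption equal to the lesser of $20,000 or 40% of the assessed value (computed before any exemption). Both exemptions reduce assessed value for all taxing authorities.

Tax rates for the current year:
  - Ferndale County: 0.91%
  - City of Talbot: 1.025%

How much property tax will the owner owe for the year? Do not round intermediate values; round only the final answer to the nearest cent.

Assessed value = $2,039,800 × 0.205 = $418,159
Senior-citizen exemption = min($20,000, 40% × $418,159) = min($20,000, $167,263.6) = $20,000 (dollar cap binds)
Taxable value = $418,159 − $56,000 − $20,000 = $342,159
Ferndale County: $342,159 × 0.0091 = $3,113.6469
City of Talbot: $342,159 × 0.01025 = $3,507.12975
Total = $6,620.77665

$6,620.78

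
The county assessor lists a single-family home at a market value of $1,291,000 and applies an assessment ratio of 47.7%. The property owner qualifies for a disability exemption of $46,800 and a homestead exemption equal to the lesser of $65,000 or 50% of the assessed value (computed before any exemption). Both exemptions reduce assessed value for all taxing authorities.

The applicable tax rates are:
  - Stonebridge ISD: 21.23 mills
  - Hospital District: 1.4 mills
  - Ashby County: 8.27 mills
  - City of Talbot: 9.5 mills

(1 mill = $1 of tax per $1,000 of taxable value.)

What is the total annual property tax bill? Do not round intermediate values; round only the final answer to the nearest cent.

Assessed value = $1,291,000 × 0.477 = $615,807
Homestead exemption = min($65,000, 50% × $615,807) = min($65,000, $307,903.5) = $65,000 (dollar cap binds)
Taxable value = $615,807 − $46,800 − $65,000 = $504,007
Stonebridge ISD: $504,007 × 0.02123 = $10,700.06861
Hospital District: $504,007 × 0.0014 = $705.6098
Ashby County: $504,007 × 0.00827 = $4,168.13789
City of Talbot: $504,007 × 0.0095 = $4,788.0665
Total = $20,361.8828

$20,361.88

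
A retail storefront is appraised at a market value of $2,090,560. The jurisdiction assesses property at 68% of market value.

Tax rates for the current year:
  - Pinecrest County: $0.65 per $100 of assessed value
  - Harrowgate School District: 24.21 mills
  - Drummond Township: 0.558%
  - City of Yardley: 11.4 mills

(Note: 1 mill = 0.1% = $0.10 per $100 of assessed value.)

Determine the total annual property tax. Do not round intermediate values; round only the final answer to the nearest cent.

$67,795.19

Assessed value = $2,090,560 × 0.68 = $1,421,580.8
Pinecrest County: $1,421,580.8 × 0.0065 = $9,240.2752
Harrowgate School District: $1,421,580.8 × 0.02421 = $34,416.471168
Drummond Township: $1,421,580.8 × 0.00558 = $7,932.420864
City of Yardley: $1,421,580.8 × 0.0114 = $16,206.02112
Total = $67,795.188352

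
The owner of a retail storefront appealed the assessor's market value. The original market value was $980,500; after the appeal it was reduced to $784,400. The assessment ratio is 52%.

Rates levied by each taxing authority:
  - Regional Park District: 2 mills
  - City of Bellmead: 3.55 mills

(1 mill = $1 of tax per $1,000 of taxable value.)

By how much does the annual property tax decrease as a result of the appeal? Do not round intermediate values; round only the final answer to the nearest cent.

$565.94

Old assessed value = $980,500 × 0.52 = $509,860
New assessed value = $784,400 × 0.52 = $407,888
Combined rate = 0.002 + 0.00355 = 0.00555
Old tax = $509,860 × 0.00555 = $2,829.723
New tax = $407,888 × 0.00555 = $2,263.7784
Reduction = $2,829.723 − $2,263.7784 = $565.9446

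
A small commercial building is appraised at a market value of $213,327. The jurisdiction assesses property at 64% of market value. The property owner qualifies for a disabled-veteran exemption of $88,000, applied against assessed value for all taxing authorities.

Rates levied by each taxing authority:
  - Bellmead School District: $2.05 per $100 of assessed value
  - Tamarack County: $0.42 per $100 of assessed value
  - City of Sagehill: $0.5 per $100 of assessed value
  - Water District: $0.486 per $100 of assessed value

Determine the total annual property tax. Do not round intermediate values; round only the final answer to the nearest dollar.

$1,677

Assessed value = $213,327 × 0.64 = $136,529.28
Taxable value = $136,529.28 − $88,000 = $48,529.28
Bellmead School District: $48,529.28 × 0.0205 = $994.85024
Tamarack County: $48,529.28 × 0.0042 = $203.822976
City of Sagehill: $48,529.28 × 0.005 = $242.6464
Water District: $48,529.28 × 0.00486 = $235.8523008
Total = $994.85024 + $203.822976 + $242.6464 + $235.8523008 = $1,677.1719168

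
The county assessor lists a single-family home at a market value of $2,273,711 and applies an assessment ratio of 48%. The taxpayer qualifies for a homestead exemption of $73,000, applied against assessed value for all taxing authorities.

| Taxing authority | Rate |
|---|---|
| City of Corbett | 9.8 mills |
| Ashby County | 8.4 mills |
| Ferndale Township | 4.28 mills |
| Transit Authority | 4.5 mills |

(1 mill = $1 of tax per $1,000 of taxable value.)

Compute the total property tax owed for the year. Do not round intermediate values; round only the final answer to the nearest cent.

Assessed value = $2,273,711 × 0.48 = $1,091,381.28
Taxable value = $1,091,381.28 − $73,000 = $1,018,381.28
City of Corbett: $1,018,381.28 × 0.0098 = $9,980.136544
Ashby County: $1,018,381.28 × 0.0084 = $8,554.402752
Ferndale Township: $1,018,381.28 × 0.00428 = $4,358.6718784
Transit Authority: $1,018,381.28 × 0.0045 = $4,582.71576
Total = $9,980.136544 + $8,554.402752 + $4,358.6718784 + $4,582.71576 = $27,475.9269344

$27,475.93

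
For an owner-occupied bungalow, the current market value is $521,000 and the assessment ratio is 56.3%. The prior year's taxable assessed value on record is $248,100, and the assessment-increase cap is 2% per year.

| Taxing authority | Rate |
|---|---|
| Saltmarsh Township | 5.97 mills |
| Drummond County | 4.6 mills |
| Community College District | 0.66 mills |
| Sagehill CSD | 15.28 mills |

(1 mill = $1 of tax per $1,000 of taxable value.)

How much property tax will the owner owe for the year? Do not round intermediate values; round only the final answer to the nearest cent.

$6,708.67

Uncapped assessed value = $521,000 × 0.563 = $293,323
Cap limit = $248,100 × 1.02 = $253,062
Taxable assessed value = min($293,323, $253,062) = $253,062 (cap binds)
Saltmarsh Township: $253,062 × 0.00597 = $1,510.78014
Drummond County: $253,062 × 0.0046 = $1,164.0852
Community College District: $253,062 × 0.00066 = $167.02092
Sagehill CSD: $253,062 × 0.01528 = $3,866.78736
Total = $6,708.67362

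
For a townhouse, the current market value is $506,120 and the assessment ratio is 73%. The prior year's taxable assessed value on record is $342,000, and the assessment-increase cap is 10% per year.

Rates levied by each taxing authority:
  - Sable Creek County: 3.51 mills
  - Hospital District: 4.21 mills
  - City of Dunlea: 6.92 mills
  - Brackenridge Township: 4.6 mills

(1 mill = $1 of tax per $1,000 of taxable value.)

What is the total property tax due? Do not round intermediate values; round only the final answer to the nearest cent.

$7,108.56

Uncapped assessed value = $506,120 × 0.73 = $369,467.6
Cap limit = $342,000 × 1.1 = $376,200
Taxable assessed value = min($369,467.6, $376,200) = $369,467.6 (cap does not bind)
Sable Creek County: $369,467.6 × 0.00351 = $1,296.831276
Hospital District: $369,467.6 × 0.00421 = $1,555.458596
City of Dunlea: $369,467.6 × 0.00692 = $2,556.715792
Brackenridge Township: $369,467.6 × 0.0046 = $1,699.55096
Total = $7,108.556624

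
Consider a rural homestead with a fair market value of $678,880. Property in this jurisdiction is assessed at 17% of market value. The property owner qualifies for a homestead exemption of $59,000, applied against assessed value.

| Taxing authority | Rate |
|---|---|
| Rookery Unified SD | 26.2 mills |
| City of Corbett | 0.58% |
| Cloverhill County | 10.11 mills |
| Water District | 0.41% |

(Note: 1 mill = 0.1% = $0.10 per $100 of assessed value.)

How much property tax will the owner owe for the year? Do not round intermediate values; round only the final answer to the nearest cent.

Assessed value = $678,880 × 0.17 = $115,409.6
Taxable value = $115,409.6 − $59,000 = $56,409.6
Rookery Unified SD: $56,409.6 × 0.0262 = $1,477.93152
City of Corbett: $56,409.6 × 0.0058 = $327.17568
Cloverhill County: $56,409.6 × 0.01011 = $570.301056
Water District: $56,409.6 × 0.0041 = $231.27936
Total = $2,606.687616

$2,606.69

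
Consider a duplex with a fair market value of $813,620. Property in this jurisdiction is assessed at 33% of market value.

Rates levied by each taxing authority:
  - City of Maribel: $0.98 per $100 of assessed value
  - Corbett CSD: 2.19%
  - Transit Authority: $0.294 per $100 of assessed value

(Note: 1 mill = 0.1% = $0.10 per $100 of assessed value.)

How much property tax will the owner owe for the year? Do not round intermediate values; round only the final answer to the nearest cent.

Assessed value = $813,620 × 0.33 = $268,494.6
City of Maribel: $268,494.6 × 0.0098 = $2,631.24708
Corbett CSD: $268,494.6 × 0.0219 = $5,880.03174
Transit Authority: $268,494.6 × 0.00294 = $789.374124
Total = $9,300.652944

$9,300.65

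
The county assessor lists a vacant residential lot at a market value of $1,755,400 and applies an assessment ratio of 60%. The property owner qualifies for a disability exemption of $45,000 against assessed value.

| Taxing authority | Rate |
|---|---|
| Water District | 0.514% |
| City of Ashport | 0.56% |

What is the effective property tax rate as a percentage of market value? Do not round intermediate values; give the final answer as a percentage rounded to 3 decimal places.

0.617%

Assessed value = $1,755,400 × 0.6 = $1,053,240
Taxable value = $1,053,240 − $45,000 = $1,008,240
Water District: $1,008,240 × 0.00514 = $5,182.3536
City of Ashport: $1,008,240 × 0.0056 = $5,646.144
Total tax = $10,828.4976
Effective rate = $10,828.4976 ÷ $1,755,400 = 0.617% of market value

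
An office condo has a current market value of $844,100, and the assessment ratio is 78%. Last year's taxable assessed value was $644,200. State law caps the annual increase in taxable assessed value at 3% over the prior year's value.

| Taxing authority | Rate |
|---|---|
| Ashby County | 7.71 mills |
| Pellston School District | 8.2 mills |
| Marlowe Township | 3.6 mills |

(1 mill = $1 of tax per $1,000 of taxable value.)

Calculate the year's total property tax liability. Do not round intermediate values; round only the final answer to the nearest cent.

Uncapped assessed value = $844,100 × 0.78 = $658,398
Cap limit = $644,200 × 1.03 = $663,526
Taxable assessed value = min($658,398, $663,526) = $658,398 (cap does not bind)
Ashby County: $658,398 × 0.00771 = $5,076.24858
Pellston School District: $658,398 × 0.0082 = $5,398.8636
Marlowe Township: $658,398 × 0.0036 = $2,370.2328
Total = $12,845.34498

$12,845.34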